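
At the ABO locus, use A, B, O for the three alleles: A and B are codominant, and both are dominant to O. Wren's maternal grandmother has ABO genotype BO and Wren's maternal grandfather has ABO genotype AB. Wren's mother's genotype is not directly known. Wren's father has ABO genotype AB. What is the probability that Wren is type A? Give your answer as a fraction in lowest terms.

1/4

Wren's mother's ABO genotype from BO × AB: 1/4 AB, 1/4 AO, 1/4 BB, 1/4 BO.
Crossing each possibility with the father AB and summing P(type A): 1/4·1/4 + 1/4·1/2 + 1/4·0 + 1/4·1/4 = 1/4.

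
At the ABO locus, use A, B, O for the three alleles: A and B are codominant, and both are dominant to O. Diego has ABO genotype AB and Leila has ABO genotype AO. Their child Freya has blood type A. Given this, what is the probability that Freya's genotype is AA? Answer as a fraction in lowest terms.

Cross AB × AO → 1/4 AA, 1/4 AB, 1/4 AO, 1/4 BO.
Type-A genotypes among offspring: AA (1/4), AO (1/4); total 1/2.
P(AA | type A) = (1/4) / (1/2) = 1/2.

1/2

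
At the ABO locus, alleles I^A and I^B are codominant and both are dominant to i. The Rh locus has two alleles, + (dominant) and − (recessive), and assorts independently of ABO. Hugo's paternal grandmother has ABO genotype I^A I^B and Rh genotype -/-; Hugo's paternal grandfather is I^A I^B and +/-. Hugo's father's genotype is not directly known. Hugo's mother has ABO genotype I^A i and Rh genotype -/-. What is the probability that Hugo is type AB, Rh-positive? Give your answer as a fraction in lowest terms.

1/16

Hugo's father's ABO genotype from I^A I^B × I^A I^B: 1/4 I^A I^A, 1/2 I^A I^B, 1/4 I^B I^B.
Crossing each possibility with the mother I^A i and summing P(type AB): 1/4·0 + 1/2·1/4 + 1/4·1/2 = 1/4.
Similarly for Rh via the father's Rh distribution: P(Rh+) = 1/4.
Independent loci: 1/4 × 1/4 = 1/16.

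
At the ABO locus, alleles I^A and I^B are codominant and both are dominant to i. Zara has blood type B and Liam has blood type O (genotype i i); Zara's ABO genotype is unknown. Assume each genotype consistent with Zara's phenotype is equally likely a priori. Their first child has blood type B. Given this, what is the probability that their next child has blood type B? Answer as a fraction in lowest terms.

Possible genotypes: Zara ∈ {I^B I^B, I^B i}; Liam ∈ {i i}.
Weight each parental genotype pair by prior × P(type-B child):
  I^B I^B × i i: posterior weight 2/3; P(next child type B) = 1.
  I^B i × i i: posterior weight 1/3; P(next child type B) = 1/2.
Weighted sum = 5/6.

5/6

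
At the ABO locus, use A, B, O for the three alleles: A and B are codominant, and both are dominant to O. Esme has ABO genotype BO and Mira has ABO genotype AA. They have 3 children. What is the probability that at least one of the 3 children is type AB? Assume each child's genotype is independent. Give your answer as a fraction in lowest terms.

7/8

ABO cross BO × AA → 1/2 A, 1/2 AB.
So P(type AB) = 1/2 per child.
P(none) = (1/2)^3 = 1/8; P(at least one) = 1 − 1/8 = 7/8.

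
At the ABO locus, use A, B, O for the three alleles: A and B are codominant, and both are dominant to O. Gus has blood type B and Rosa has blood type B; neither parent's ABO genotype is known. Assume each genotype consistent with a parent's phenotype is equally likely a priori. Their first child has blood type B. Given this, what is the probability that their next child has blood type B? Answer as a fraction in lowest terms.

19/20

Possible genotypes: Gus ∈ {BB, BO}; Rosa ∈ {BB, BO}.
Weight each parental genotype pair by prior × P(type-B child):
  BB × BB: posterior weight 4/15; P(next child type B) = 1.
  BB × BO: posterior weight 4/15; P(next child type B) = 1.
  BO × BB: posterior weight 4/15; P(next child type B) = 1.
  BO × BO: posterior weight 1/5; P(next child type B) = 3/4.
Weighted sum = 19/20.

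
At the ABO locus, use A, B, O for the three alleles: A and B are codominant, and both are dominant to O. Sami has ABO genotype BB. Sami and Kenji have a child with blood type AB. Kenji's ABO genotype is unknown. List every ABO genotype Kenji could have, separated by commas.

AA, AB, AO

For each candidate genotype of Kenji, check whether crossing it with BB can produce every observed child phenotype.
  AA → possible child types {AB} ✓
  AB → possible child types {B, AB} ✓
  AO → possible child types {B, AB} ✓
  BB → possible child types {B} ✗
  BO → possible child types {B} ✗
  OO → possible child types {B} ✗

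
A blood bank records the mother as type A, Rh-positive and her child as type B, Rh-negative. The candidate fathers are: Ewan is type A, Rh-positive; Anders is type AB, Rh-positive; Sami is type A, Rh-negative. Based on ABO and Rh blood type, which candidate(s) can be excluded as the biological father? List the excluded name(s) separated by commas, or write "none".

Ewan, Sami

A candidate is excluded only if no genotype consistent with his phenotype could produce a type B, Rh-negative child with a type A, Rh-positive mother.
Ewan (type A, Rh+): no genotype consistent with that phenotype can produce a type-B Rh- child with a type-A mother.
Sami (type A, Rh-): no genotype consistent with that phenotype can produce a type-B Rh- child with a type-A mother.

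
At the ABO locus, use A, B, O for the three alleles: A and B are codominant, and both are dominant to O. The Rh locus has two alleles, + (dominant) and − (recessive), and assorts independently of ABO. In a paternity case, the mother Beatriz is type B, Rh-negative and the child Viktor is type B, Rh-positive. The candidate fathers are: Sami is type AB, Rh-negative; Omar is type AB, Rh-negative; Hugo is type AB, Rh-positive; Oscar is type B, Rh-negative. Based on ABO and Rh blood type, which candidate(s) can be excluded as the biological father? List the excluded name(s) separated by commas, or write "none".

Sami, Omar, Oscar

A candidate is excluded only if no genotype consistent with his phenotype could produce a type B, Rh-positive child with a type B, Rh-negative mother.
Sami (type AB, Rh-): no genotype consistent with that phenotype can produce a type-B Rh+ child with a type-B mother.
Omar (type AB, Rh-): no genotype consistent with that phenotype can produce a type-B Rh+ child with a type-B mother.
Oscar (type B, Rh-): no genotype consistent with that phenotype can produce a type-B Rh+ child with a type-B mother.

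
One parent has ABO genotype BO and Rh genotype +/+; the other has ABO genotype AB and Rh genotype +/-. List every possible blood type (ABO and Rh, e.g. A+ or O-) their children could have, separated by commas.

Gametes from BO × AB give offspring ABO genotypes AB, AO, BB, BO, i.e. phenotypes A, B, AB.
Rh cross +/+ × +/- → phenotypes Rh+.
Combining independently: A+, B+, AB+.

A+, B+, AB+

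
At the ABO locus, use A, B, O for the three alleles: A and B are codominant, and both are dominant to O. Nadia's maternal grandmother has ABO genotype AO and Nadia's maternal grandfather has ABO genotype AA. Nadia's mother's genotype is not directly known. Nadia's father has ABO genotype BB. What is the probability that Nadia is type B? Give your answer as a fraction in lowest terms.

Nadia's mother's ABO genotype from AO × AA: 1/2 AA, 1/2 AO.
Crossing each possibility with the father BB and summing P(type B): 1/2·0 + 1/2·1/2 = 1/4.

1/4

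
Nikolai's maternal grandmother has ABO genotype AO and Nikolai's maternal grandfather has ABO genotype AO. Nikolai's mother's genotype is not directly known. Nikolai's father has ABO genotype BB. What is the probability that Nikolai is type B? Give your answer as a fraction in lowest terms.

Nikolai's mother's ABO genotype from AO × AO: 1/4 AA, 1/2 AO, 1/4 OO.
Crossing each possibility with the father BB and summing P(type B): 1/4·0 + 1/2·1/2 + 1/4·1 = 1/2.

1/2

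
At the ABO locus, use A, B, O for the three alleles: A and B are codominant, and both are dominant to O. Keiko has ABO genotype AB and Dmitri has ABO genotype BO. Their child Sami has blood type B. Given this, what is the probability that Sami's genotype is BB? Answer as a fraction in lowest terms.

Cross AB × BO → 1/4 AB, 1/4 AO, 1/4 BB, 1/4 BO.
Type-B genotypes among offspring: BB (1/4), BO (1/4); total 1/2.
P(BB | type B) = (1/4) / (1/2) = 1/2.

1/2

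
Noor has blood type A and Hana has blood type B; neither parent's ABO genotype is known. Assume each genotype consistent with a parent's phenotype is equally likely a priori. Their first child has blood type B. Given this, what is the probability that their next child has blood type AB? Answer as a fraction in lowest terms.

Possible genotypes: Noor ∈ {I^A I^A, I^A i}; Hana ∈ {I^B I^B, I^B i}.
Weight each parental genotype pair by prior × P(type-B child):
  I^A i × I^B I^B: posterior weight 2/3; P(next child type AB) = 1/2.
  I^A i × I^B i: posterior weight 1/3; P(next child type AB) = 1/4.
Weighted sum = 5/12.

5/12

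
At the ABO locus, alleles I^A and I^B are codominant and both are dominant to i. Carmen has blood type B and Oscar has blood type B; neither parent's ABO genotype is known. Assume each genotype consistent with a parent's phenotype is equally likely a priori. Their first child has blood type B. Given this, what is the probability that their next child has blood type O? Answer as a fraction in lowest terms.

1/20

Possible genotypes: Carmen ∈ {I^B I^B, I^B i}; Oscar ∈ {I^B I^B, I^B i}.
Weight each parental genotype pair by prior × P(type-B child):
  I^B I^B × I^B I^B: posterior weight 4/15; P(next child type O) = 0.
  I^B I^B × I^B i: posterior weight 4/15; P(next child type O) = 0.
  I^B i × I^B I^B: posterior weight 4/15; P(next child type O) = 0.
  I^B i × I^B i: posterior weight 1/5; P(next child type O) = 1/4.
Weighted sum = 1/20.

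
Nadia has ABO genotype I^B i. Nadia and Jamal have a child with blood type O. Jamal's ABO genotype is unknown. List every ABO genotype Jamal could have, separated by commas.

I^A i, I^B i, i i

For each candidate genotype of Jamal, check whether crossing it with I^B i can produce every observed child phenotype.
  I^A I^A → possible child types {A, AB} ✗
  I^A I^B → possible child types {A, B, AB} ✗
  I^A i → possible child types {O, A, B, AB} ✓
  I^B I^B → possible child types {B} ✗
  I^B i → possible child types {O, B} ✓
  i i → possible child types {O, B} ✓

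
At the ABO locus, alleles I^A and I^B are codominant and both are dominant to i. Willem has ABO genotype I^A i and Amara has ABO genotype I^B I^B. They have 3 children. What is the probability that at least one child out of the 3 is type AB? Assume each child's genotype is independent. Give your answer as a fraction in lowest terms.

7/8

ABO cross I^A i × I^B I^B → 1/2 B, 1/2 AB.
So P(type AB) = 1/2 per child.
P(none) = (1/2)^3 = 1/8; P(at least one) = 1 − 1/8 = 7/8.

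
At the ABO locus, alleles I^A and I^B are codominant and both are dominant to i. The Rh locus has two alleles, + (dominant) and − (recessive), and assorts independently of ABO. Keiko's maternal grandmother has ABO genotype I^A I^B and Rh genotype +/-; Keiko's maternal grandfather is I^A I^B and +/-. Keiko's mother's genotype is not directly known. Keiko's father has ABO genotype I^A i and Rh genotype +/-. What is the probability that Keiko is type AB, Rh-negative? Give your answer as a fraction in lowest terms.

Keiko's mother's ABO genotype from I^A I^B × I^A I^B: 1/4 I^A I^A, 1/2 I^A I^B, 1/4 I^B I^B.
Crossing each possibility with the father I^A i and summing P(type AB): 1/4·0 + 1/2·1/4 + 1/4·1/2 = 1/4.
Similarly for Rh via the mother's Rh distribution: P(Rh-) = 1/4.
Independent loci: 1/4 × 1/4 = 1/16.

1/16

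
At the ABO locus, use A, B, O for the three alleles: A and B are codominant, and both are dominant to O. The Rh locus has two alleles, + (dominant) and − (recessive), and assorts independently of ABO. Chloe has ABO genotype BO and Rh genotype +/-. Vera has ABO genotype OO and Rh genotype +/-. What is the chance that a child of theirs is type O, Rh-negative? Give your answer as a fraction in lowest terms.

1/8

ABO cross BO × OO → offspring phenotypes: 1/2 O, 1/2 B.
Rh cross +/- × +/- → 3/4 Rh+, 1/4 Rh-.
Independent loci: P(type O, Rh-negative) = 1/2 × 1/4 = 1/8.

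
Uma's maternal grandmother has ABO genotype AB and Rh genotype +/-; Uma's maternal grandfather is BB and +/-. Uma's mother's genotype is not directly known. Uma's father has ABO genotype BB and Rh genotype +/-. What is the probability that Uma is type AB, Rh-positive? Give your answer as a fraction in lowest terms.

Uma's mother's ABO genotype from AB × BB: 1/2 AB, 1/2 BB.
Crossing each possibility with the father BB and summing P(type AB): 1/2·1/2 + 1/2·0 = 1/4.
Similarly for Rh via the mother's Rh distribution: P(Rh+) = 3/4.
Independent loci: 1/4 × 3/4 = 3/16.

3/16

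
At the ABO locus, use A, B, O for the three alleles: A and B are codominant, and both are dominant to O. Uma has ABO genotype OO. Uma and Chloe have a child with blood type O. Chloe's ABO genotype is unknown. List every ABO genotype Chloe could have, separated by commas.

AO, BO, OO

For each candidate genotype of Chloe, check whether crossing it with OO can produce every observed child phenotype.
  AA → possible child types {A} ✗
  AB → possible child types {A, B} ✗
  AO → possible child types {O, A} ✓
  BB → possible child types {B} ✗
  BO → possible child types {O, B} ✓
  OO → possible child types {O} ✓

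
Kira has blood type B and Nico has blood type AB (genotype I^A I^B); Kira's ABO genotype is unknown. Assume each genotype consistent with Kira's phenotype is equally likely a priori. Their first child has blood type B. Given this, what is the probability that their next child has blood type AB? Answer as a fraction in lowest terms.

3/8

Possible genotypes: Kira ∈ {I^B I^B, I^B i}; Nico ∈ {I^A I^B}.
Weight each parental genotype pair by prior × P(type-B child):
  I^B I^B × I^A I^B: posterior weight 1/2; P(next child type AB) = 1/2.
  I^B i × I^A I^B: posterior weight 1/2; P(next child type AB) = 1/4.
Weighted sum = 3/8.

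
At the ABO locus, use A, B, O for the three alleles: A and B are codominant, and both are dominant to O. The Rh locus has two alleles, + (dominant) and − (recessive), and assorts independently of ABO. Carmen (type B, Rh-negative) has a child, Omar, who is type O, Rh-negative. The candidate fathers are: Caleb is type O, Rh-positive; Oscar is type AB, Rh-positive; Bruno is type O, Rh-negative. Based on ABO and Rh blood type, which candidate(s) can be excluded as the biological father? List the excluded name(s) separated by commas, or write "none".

A candidate is excluded only if no genotype consistent with his phenotype could produce a type O, Rh-negative child with a type B, Rh-negative mother.
Oscar (type AB, Rh+): no genotype consistent with that phenotype can produce a type-O Rh- child with a type-B mother.

Oscar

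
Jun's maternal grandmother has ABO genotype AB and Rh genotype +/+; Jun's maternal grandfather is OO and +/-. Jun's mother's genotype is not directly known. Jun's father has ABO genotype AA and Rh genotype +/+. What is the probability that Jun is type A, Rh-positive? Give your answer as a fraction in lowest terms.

3/4

Jun's mother's ABO genotype from AB × OO: 1/2 AO, 1/2 BO.
Crossing each possibility with the father AA and summing P(type A): 1/2·1 + 1/2·1/2 = 3/4.
Similarly for Rh via the mother's Rh distribution: P(Rh+) = 1.
Independent loci: 3/4 × 1 = 3/4.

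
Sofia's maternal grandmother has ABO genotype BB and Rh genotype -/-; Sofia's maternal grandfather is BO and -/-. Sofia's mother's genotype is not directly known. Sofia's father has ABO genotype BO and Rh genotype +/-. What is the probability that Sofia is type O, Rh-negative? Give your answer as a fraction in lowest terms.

1/16

Sofia's mother's ABO genotype from BB × BO: 1/2 BB, 1/2 BO.
Crossing each possibility with the father BO and summing P(type O): 1/2·0 + 1/2·1/4 = 1/8.
Similarly for Rh via the mother's Rh distribution: P(Rh-) = 1/2.
Independent loci: 1/8 × 1/2 = 1/16.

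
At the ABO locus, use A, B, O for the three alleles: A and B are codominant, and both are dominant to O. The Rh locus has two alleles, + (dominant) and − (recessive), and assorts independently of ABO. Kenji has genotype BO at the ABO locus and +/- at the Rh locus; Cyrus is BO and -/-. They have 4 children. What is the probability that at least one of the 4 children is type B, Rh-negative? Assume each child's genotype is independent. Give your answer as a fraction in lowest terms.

ABO cross BO × BO → 1/4 O, 3/4 B.
Rh cross +/- × -/- → 1/2 Rh+, 1/2 Rh-; so P(type B, Rh-negative) = 3/4 × 1/2 = 3/8 per child.
P(none) = (5/8)^4 = 625/4096; P(at least one) = 1 − 625/4096 = 3471/4096.

3471/4096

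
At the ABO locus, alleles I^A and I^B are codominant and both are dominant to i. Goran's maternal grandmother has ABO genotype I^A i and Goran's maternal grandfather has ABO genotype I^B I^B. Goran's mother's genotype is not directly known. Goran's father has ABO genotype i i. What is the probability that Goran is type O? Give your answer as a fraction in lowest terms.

1/4

Goran's mother's ABO genotype from I^A i × I^B I^B: 1/2 I^A I^B, 1/2 I^B i.
Crossing each possibility with the father i i and summing P(type O): 1/2·0 + 1/2·1/2 = 1/4.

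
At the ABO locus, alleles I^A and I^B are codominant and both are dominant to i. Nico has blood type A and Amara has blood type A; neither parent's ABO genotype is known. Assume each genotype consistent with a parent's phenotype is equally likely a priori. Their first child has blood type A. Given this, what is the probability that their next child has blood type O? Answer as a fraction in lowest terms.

Possible genotypes: Nico ∈ {I^A I^A, I^A i}; Amara ∈ {I^A I^A, I^A i}.
Weight each parental genotype pair by prior × P(type-A child):
  I^A I^A × I^A I^A: posterior weight 4/15; P(next child type O) = 0.
  I^A I^A × I^A i: posterior weight 4/15; P(next child type O) = 0.
  I^A i × I^A I^A: posterior weight 4/15; P(next child type O) = 0.
  I^A i × I^A i: posterior weight 1/5; P(next child type O) = 1/4.
Weighted sum = 1/20.

1/20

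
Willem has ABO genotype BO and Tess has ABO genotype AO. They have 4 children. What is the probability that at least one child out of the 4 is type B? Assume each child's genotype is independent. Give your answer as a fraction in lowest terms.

ABO cross BO × AO → 1/4 O, 1/4 A, 1/4 B, 1/4 AB.
So P(type B) = 1/4 per child.
P(none) = (3/4)^4 = 81/256; P(at least one) = 1 − 81/256 = 175/256.

175/256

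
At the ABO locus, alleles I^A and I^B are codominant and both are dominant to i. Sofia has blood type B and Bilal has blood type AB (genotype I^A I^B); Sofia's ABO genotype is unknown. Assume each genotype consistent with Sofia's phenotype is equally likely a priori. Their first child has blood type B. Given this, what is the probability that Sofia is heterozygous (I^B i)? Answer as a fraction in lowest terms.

Possible genotypes: Sofia ∈ {I^B I^B, I^B i}; Bilal ∈ {I^A I^B}.
Weight each parental genotype pair by prior × P(type-B child):
  I^B I^B × I^A I^B: posterior weight 1/2.
  I^B i × I^A I^B: posterior weight 1/2.
Sum the posterior weight over pairs where Sofia is I^B i: 1/2.

1/2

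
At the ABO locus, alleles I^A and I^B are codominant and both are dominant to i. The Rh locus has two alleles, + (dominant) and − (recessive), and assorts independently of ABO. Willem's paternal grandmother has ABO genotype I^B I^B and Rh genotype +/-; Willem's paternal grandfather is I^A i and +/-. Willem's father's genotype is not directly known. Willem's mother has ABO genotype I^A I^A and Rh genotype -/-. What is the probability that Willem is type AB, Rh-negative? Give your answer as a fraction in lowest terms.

1/4

Willem's father's ABO genotype from I^B I^B × I^A i: 1/2 I^A I^B, 1/2 I^B i.
Crossing each possibility with the mother I^A I^A and summing P(type AB): 1/2·1/2 + 1/2·1/2 = 1/2.
Similarly for Rh via the father's Rh distribution: P(Rh-) = 1/2.
Independent loci: 1/2 × 1/2 = 1/4.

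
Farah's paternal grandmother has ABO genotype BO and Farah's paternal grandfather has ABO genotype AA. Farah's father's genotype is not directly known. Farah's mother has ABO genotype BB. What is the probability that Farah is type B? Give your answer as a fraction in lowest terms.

Farah's father's ABO genotype from BO × AA: 1/2 AB, 1/2 AO.
Crossing each possibility with the mother BB and summing P(type B): 1/2·1/2 + 1/2·1/2 = 1/2.

1/2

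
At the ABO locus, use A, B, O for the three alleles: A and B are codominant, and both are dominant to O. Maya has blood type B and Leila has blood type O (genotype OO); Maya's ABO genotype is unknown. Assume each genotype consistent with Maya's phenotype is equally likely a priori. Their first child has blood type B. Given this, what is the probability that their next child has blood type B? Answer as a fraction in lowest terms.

Possible genotypes: Maya ∈ {BB, BO}; Leila ∈ {OO}.
Weight each parental genotype pair by prior × P(type-B child):
  BB × OO: posterior weight 2/3; P(next child type B) = 1.
  BO × OO: posterior weight 1/3; P(next child type B) = 1/2.
Weighted sum = 5/6.

5/6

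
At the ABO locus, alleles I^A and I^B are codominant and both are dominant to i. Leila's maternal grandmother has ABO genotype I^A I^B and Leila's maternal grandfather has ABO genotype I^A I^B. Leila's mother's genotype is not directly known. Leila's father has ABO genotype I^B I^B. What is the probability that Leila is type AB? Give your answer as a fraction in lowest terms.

1/2

Leila's mother's ABO genotype from I^A I^B × I^A I^B: 1/4 I^A I^A, 1/2 I^A I^B, 1/4 I^B I^B.
Crossing each possibility with the father I^B I^B and summing P(type AB): 1/4·1 + 1/2·1/2 + 1/4·0 = 1/2.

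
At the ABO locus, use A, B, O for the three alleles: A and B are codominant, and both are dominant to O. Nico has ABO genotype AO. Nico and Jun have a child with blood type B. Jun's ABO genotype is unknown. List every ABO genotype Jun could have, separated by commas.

For each candidate genotype of Jun, check whether crossing it with AO can produce every observed child phenotype.
  AA → possible child types {A} ✗
  AB → possible child types {A, B, AB} ✓
  AO → possible child types {O, A} ✗
  BB → possible child types {B, AB} ✓
  BO → possible child types {O, A, B, AB} ✓
  OO → possible child types {O, A} ✗

AB, BB, BO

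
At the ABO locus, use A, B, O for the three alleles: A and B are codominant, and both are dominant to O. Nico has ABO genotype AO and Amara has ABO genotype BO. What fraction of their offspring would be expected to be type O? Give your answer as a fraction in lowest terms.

1/4

ABO cross AO × BO → offspring phenotypes: 1/4 O, 1/4 A, 1/4 B, 1/4 AB.
So P(type O) = 1/4.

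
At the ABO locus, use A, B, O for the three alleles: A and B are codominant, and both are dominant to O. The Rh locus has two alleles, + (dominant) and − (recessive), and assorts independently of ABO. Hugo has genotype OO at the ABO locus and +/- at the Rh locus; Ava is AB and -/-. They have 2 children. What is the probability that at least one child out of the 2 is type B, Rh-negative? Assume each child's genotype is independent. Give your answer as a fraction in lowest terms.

ABO cross OO × AB → 1/2 A, 1/2 B.
Rh cross +/- × -/- → 1/2 Rh+, 1/2 Rh-; so P(type B, Rh-negative) = 1/2 × 1/2 = 1/4 per child.
P(none) = (3/4)^2 = 9/16; P(at least one) = 1 − 9/16 = 7/16.

7/16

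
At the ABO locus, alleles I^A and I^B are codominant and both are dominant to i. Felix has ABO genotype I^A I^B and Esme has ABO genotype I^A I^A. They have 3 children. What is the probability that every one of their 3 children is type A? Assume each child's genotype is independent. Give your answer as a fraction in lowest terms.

ABO cross I^A I^B × I^A I^A → 1/2 A, 1/2 AB.
So P(type A) = 1/2 per child.
All 3 independent: (1/2)^3 = 1/8.

1/8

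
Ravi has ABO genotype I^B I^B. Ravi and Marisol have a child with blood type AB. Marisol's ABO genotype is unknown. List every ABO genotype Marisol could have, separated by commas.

I^A I^A, I^A I^B, I^A i

For each candidate genotype of Marisol, check whether crossing it with I^B I^B can produce every observed child phenotype.
  I^A I^A → possible child types {AB} ✓
  I^A I^B → possible child types {B, AB} ✓
  I^A i → possible child types {B, AB} ✓
  I^B I^B → possible child types {B} ✗
  I^B i → possible child types {B} ✗
  i i → possible child types {B} ✗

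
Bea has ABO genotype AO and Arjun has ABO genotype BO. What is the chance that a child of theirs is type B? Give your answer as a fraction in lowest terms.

ABO cross AO × BO → offspring phenotypes: 1/4 O, 1/4 A, 1/4 B, 1/4 AB.
So P(type B) = 1/4.

1/4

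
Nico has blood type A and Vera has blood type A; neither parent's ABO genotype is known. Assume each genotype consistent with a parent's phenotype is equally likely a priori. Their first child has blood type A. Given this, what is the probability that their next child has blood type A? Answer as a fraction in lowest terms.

19/20

Possible genotypes: Nico ∈ {AA, AO}; Vera ∈ {AA, AO}.
Weight each parental genotype pair by prior × P(type-A child):
  AA × AA: posterior weight 4/15; P(next child type A) = 1.
  AA × AO: posterior weight 4/15; P(next child type A) = 1.
  AO × AA: posterior weight 4/15; P(next child type A) = 1.
  AO × AO: posterior weight 1/5; P(next child type A) = 3/4.
Weighted sum = 19/20.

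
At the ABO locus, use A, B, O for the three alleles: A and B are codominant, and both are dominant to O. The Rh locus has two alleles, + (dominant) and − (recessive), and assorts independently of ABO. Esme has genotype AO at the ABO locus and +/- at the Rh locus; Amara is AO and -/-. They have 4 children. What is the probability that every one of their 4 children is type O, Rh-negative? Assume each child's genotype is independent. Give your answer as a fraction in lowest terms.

1/4096

ABO cross AO × AO → 1/4 O, 3/4 A.
Rh cross +/- × -/- → 1/2 Rh+, 1/2 Rh-; so P(type O, Rh-negative) = 1/4 × 1/2 = 1/8 per child.
All 4 independent: (1/8)^4 = 1/4096.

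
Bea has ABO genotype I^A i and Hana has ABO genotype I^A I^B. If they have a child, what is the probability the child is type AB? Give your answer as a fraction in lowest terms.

1/4

ABO cross I^A i × I^A I^B → offspring phenotypes: 1/2 A, 1/4 B, 1/4 AB.
So P(type AB) = 1/4.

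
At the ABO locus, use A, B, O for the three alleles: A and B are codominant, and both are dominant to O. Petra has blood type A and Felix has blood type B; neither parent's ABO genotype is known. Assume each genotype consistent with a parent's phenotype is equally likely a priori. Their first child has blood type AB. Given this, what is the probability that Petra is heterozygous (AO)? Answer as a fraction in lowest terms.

1/3

Possible genotypes: Petra ∈ {AA, AO}; Felix ∈ {BB, BO}.
Weight each parental genotype pair by prior × P(type-AB child):
  AA × BB: posterior weight 4/9.
  AA × BO: posterior weight 2/9.
  AO × BB: posterior weight 2/9.
  AO × BO: posterior weight 1/9.
Sum the posterior weight over pairs where Petra is AO: 1/3.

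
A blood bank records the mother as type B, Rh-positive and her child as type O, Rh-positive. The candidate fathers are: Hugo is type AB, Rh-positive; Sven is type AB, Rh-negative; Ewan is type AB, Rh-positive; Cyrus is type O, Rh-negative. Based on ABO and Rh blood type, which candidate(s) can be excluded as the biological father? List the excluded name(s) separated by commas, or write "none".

A candidate is excluded only if no genotype consistent with his phenotype could produce a type O, Rh-positive child with a type B, Rh-positive mother.
Hugo (type AB, Rh+): no genotype consistent with that phenotype can produce a type-O Rh+ child with a type-B mother.
Sven (type AB, Rh-): no genotype consistent with that phenotype can produce a type-O Rh+ child with a type-B mother.
Ewan (type AB, Rh+): no genotype consistent with that phenotype can produce a type-O Rh+ child with a type-B mother.

Hugo, Sven, Ewan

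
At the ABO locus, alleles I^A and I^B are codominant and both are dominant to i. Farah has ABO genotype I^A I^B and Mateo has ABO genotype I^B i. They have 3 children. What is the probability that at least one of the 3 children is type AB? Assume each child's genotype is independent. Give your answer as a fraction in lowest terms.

ABO cross I^A I^B × I^B i → 1/4 A, 1/2 B, 1/4 AB.
So P(type AB) = 1/4 per child.
P(none) = (3/4)^3 = 27/64; P(at least one) = 1 − 27/64 = 37/64.

37/64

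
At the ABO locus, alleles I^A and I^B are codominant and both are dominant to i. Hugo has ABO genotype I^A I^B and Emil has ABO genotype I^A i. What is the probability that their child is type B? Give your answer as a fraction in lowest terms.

ABO cross I^A I^B × I^A i → offspring phenotypes: 1/2 A, 1/4 B, 1/4 AB.
So P(type B) = 1/4.

1/4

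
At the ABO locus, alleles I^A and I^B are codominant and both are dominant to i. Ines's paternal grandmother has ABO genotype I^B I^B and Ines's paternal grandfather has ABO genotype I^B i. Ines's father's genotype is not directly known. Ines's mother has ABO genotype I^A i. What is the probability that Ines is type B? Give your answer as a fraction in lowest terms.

3/8

Ines's father's ABO genotype from I^B I^B × I^B i: 1/2 I^B I^B, 1/2 I^B i.
Crossing each possibility with the mother I^A i and summing P(type B): 1/2·1/2 + 1/2·1/4 = 3/8.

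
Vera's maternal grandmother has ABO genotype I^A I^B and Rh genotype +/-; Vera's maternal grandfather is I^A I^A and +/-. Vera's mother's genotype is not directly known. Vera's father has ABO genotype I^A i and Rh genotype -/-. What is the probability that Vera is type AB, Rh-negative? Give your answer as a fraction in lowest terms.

Vera's mother's ABO genotype from I^A I^B × I^A I^A: 1/2 I^A I^A, 1/2 I^A I^B.
Crossing each possibility with the father I^A i and summing P(type AB): 1/2·0 + 1/2·1/4 = 1/8.
Similarly for Rh via the mother's Rh distribution: P(Rh-) = 1/2.
Independent loci: 1/8 × 1/2 = 1/16.

1/16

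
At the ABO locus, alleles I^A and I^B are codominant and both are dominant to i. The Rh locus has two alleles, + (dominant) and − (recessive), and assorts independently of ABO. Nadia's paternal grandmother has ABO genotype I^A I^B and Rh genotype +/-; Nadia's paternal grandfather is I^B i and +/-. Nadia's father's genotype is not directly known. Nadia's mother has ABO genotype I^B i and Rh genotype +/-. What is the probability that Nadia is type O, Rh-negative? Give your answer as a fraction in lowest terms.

1/32

Nadia's father's ABO genotype from I^A I^B × I^B i: 1/4 I^A I^B, 1/4 I^A i, 1/4 I^B I^B, 1/4 I^B i.
Crossing each possibility with the mother I^B i and summing P(type O): 1/4·0 + 1/4·1/4 + 1/4·0 + 1/4·1/4 = 1/8.
Similarly for Rh via the father's Rh distribution: P(Rh-) = 1/4.
Independent loci: 1/8 × 1/4 = 1/32.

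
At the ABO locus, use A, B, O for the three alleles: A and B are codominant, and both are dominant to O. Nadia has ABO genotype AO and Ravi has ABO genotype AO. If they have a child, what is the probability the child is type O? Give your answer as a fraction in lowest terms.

1/4

ABO cross AO × AO → offspring phenotypes: 1/4 O, 3/4 A.
So P(type O) = 1/4.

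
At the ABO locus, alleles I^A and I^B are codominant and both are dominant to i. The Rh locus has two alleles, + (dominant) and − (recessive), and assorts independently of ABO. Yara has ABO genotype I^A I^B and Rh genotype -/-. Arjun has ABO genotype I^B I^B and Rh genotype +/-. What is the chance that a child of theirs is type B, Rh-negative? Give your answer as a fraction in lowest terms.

1/4

ABO cross I^A I^B × I^B I^B → offspring phenotypes: 1/2 B, 1/2 AB.
Rh cross -/- × +/- → 1/2 Rh+, 1/2 Rh-.
Independent loci: P(type B, Rh-negative) = 1/2 × 1/2 = 1/4.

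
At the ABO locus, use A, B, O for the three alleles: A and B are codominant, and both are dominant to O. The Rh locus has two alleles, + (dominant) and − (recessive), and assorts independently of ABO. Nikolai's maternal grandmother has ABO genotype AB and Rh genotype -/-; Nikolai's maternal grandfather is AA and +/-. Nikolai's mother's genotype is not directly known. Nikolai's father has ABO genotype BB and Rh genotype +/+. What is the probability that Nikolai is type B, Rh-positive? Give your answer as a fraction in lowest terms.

1/4

Nikolai's mother's ABO genotype from AB × AA: 1/2 AA, 1/2 AB.
Crossing each possibility with the father BB and summing P(type B): 1/2·0 + 1/2·1/2 = 1/4.
Similarly for Rh via the mother's Rh distribution: P(Rh+) = 1.
Independent loci: 1/4 × 1 = 1/4.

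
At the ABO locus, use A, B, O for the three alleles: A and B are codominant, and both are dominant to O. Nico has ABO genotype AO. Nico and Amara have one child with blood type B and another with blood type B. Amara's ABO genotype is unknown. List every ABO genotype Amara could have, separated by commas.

AB, BB, BO

For each candidate genotype of Amara, check whether crossing it with AO can produce every observed child phenotype.
  AA → possible child types {A} ✗
  AB → possible child types {A, B, AB} ✓
  AO → possible child types {O, A} ✗
  BB → possible child types {B, AB} ✓
  BO → possible child types {O, A, B, AB} ✓
  OO → possible child types {O, A} ✗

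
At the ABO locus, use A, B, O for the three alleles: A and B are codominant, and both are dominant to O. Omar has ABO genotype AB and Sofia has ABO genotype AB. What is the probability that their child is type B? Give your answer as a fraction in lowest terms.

ABO cross AB × AB → offspring phenotypes: 1/4 A, 1/4 B, 1/2 AB.
So P(type B) = 1/4.

1/4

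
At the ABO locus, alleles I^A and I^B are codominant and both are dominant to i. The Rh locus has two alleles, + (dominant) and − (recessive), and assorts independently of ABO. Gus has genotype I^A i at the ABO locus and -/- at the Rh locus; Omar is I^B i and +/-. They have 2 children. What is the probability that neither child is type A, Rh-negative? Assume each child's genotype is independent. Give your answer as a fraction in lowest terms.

ABO cross I^A i × I^B i → 1/4 O, 1/4 A, 1/4 B, 1/4 AB.
Rh cross -/- × +/- → 1/2 Rh+, 1/2 Rh-; so P(type A, Rh-negative) = 1/4 × 1/2 = 1/8 per child.
P(not type A, Rh-negative) = 7/8 for one child; (7/8)^2 = 49/64.

49/64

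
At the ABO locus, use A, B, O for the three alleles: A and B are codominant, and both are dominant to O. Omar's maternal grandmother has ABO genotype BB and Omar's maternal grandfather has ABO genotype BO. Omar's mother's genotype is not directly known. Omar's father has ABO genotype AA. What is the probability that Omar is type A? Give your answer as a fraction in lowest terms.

1/4

Omar's mother's ABO genotype from BB × BO: 1/2 BB, 1/2 BO.
Crossing each possibility with the father AA and summing P(type A): 1/2·0 + 1/2·1/2 = 1/4.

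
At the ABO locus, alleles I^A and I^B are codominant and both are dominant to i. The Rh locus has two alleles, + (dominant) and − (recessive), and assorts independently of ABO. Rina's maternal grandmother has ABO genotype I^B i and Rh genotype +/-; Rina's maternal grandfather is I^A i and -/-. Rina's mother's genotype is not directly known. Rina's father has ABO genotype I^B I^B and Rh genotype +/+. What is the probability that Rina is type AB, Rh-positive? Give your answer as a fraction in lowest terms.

1/4

Rina's mother's ABO genotype from I^B i × I^A i: 1/4 I^A I^B, 1/4 I^A i, 1/4 I^B i, 1/4 i i.
Crossing each possibility with the father I^B I^B and summing P(type AB): 1/4·1/2 + 1/4·1/2 + 1/4·0 + 1/4·0 = 1/4.
Similarly for Rh via the mother's Rh distribution: P(Rh+) = 1.
Independent loci: 1/4 × 1 = 1/4.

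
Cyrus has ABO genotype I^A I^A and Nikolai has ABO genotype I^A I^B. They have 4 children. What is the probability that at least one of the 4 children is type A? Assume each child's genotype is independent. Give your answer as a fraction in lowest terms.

ABO cross I^A I^A × I^A I^B → 1/2 A, 1/2 AB.
So P(type A) = 1/2 per child.
P(none) = (1/2)^4 = 1/16; P(at least one) = 1 − 1/16 = 15/16.

15/16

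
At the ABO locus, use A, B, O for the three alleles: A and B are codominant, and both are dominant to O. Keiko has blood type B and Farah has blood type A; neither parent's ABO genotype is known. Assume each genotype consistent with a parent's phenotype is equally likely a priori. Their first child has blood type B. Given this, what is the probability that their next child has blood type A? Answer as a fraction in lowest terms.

Possible genotypes: Keiko ∈ {BB, BO}; Farah ∈ {AA, AO}.
Weight each parental genotype pair by prior × P(type-B child):
  BB × AO: posterior weight 2/3; P(next child type A) = 0.
  BO × AO: posterior weight 1/3; P(next child type A) = 1/4.
Weighted sum = 1/12.

1/12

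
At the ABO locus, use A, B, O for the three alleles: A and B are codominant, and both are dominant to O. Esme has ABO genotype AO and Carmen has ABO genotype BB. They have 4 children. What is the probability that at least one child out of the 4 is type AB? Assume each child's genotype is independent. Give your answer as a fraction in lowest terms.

15/16

ABO cross AO × BB → 1/2 B, 1/2 AB.
So P(type AB) = 1/2 per child.
P(none) = (1/2)^4 = 1/16; P(at least one) = 1 − 1/16 = 15/16.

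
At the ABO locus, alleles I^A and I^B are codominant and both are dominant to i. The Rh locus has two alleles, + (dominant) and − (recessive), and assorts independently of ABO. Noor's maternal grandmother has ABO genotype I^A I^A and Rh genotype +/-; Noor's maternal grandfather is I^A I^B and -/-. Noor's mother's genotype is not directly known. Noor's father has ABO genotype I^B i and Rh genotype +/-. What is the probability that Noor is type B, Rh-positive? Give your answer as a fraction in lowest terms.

Noor's mother's ABO genotype from I^A I^A × I^A I^B: 1/2 I^A I^A, 1/2 I^A I^B.
Crossing each possibility with the father I^B i and summing P(type B): 1/2·0 + 1/2·1/2 = 1/4.
Similarly for Rh via the mother's Rh distribution: P(Rh+) = 5/8.
Independent loci: 1/4 × 5/8 = 5/32.

5/32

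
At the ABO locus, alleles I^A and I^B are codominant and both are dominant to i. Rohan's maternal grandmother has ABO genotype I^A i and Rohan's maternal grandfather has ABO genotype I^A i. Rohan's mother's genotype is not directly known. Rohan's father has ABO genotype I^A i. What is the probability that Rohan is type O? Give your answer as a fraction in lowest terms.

Rohan's mother's ABO genotype from I^A i × I^A i: 1/4 I^A I^A, 1/2 I^A i, 1/4 i i.
Crossing each possibility with the father I^A i and summing P(type O): 1/4·0 + 1/2·1/4 + 1/4·1/2 = 1/4.

1/4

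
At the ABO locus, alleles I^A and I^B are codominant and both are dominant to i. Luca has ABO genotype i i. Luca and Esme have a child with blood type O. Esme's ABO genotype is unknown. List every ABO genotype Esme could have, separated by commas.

For each candidate genotype of Esme, check whether crossing it with i i can produce every observed child phenotype.
  I^A I^A → possible child types {A} ✗
  I^A I^B → possible child types {A, B} ✗
  I^A i → possible child types {O, A} ✓
  I^B I^B → possible child types {B} ✗
  I^B i → possible child types {O, B} ✓
  i i → possible child types {O} ✓

I^A i, I^B i, i i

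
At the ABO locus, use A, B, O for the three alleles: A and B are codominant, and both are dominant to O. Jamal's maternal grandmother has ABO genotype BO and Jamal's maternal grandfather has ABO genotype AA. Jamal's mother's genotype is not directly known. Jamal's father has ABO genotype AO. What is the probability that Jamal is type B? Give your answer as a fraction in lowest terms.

Jamal's mother's ABO genotype from BO × AA: 1/2 AB, 1/2 AO.
Crossing each possibility with the father AO and summing P(type B): 1/2·1/4 + 1/2·0 = 1/8.

1/8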